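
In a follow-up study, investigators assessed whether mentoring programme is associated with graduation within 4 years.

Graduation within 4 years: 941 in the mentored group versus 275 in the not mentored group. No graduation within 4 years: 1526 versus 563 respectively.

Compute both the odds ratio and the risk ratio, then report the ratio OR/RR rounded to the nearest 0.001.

From the description: a = 941, b = 1526, c = 275, d = 563.
OR = (941·563)/(1526·275) = 529783/419650 = 1.26244
Risk in exposed = 941/2467 = 0.38143; risk in unexposed = 275/838 = 0.32816; RR = 1.16234
OR/RR = 1.26244 / 1.16234 = 1.08612
The outcome is not rare, so the OR lies further from 1 than the RR.

1.086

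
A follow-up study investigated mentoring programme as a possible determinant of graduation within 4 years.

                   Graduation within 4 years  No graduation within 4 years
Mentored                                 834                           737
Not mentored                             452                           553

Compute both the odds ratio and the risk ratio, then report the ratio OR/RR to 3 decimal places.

Cells: a = 834, b = 737, c = 452, d = 553.
OR = (834·553)/(737·452) = 461202/333124 = 1.38448
Risk in exposed = 834/1571 = 0.53087; risk in unexposed = 452/1005 = 0.44975; RR = 1.18037
OR/RR = 1.38448 / 1.18037 = 1.17292
The outcome is not rare, so the OR lies further from 1 than the RR.

1.173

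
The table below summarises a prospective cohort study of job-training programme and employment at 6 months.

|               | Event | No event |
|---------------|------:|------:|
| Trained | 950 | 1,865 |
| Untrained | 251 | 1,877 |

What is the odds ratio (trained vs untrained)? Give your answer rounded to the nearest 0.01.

Cells: a = 950, b = 1865, c = 251, d = 1877.
OR = (a·d)/(b·c) = (950 × 1877) / (1865 × 251) = 1783150 / 468115 = 3.80921
The odds of employment at 6 months are about 3.81 times as high in the trained group.

3.81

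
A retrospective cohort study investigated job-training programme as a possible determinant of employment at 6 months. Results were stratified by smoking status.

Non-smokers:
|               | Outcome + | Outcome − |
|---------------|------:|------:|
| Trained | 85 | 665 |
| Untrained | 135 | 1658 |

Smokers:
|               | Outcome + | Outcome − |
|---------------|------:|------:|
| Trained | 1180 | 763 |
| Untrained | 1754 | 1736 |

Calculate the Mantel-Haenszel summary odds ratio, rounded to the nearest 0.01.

1.54

OR_MH = Σ(aᵢdᵢ/nᵢ) / Σ(bᵢcᵢ/nᵢ), where nᵢ is the stratum total.
Stratum 1 (Non-smokers): n = 2543; a·d/n = 85·1658/2543 = 55.4188; b·c/n = 665·135/2543 = 35.3028
Stratum 2 (Smokers): n = 5433; a·d/n = 1180·1736/5433 = 377.0440; b·c/n = 763·1754/5433 = 246.3284
OR_MH = (55.4188 + 377.0440) / (35.3028 + 246.3284) = 432.4628 / 281.6312 = 1.53556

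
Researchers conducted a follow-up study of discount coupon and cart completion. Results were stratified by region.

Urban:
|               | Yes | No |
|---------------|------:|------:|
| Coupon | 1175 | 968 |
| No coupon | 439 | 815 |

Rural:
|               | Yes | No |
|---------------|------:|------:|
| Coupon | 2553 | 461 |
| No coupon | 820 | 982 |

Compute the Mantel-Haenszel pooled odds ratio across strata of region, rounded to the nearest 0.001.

OR_MH = Σ(aᵢdᵢ/nᵢ) / Σ(bᵢcᵢ/nᵢ), where nᵢ is the stratum total.
Stratum 1 (Urban): n = 3397; a·d/n = 1175·815/3397 = 281.9031; b·c/n = 968·439/3397 = 125.0963
Stratum 2 (Rural): n = 4816; a·d/n = 2553·982/4816 = 520.5660; b·c/n = 461·820/4816 = 78.4925
OR_MH = (281.9031 + 520.5660) / (125.0963 + 78.4925) = 802.4692 / 203.5888 = 3.94162

3.942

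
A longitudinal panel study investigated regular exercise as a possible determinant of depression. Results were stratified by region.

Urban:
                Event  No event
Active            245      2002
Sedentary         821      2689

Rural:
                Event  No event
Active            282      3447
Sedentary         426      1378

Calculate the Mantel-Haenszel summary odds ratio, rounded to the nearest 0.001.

0.335

OR_MH = Σ(aᵢdᵢ/nᵢ) / Σ(bᵢcᵢ/nᵢ), where nᵢ is the stratum total.
Stratum 1 (Urban): n = 5757; a·d/n = 245·2689/5757 = 114.4355; b·c/n = 2002·821/5757 = 285.5032
Stratum 2 (Rural): n = 5533; a·d/n = 282·1378/5533 = 70.2324; b·c/n = 3447·426/5533 = 265.3935
OR_MH = (114.4355 + 70.2324) / (285.5032 + 265.3935) = 184.6679 / 550.8967 = 0.33521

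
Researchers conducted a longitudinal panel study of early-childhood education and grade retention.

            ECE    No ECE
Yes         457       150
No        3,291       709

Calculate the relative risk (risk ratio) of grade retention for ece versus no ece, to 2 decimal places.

0.70

Reading the table with exposure as columns: a = 457 (ECE, case), b = 3291 (ECE, non-case), c = 150 (No ECE, case), d = 709.
Risk in exposed = 457/3748 = 0.12193; risk in unexposed = 150/859 = 0.17462.
RR = 0.12193 / 0.17462 = 0.69826
The risk is 30% lower among the exposed than among the unexposed.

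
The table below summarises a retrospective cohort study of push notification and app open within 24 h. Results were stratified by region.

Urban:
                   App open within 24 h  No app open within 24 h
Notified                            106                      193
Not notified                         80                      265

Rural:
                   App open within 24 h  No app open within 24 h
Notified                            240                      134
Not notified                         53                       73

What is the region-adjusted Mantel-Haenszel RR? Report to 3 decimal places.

RR_MH = Σ(aᵢ·n₀ᵢ/nᵢ) / Σ(cᵢ·n₁ᵢ/nᵢ), with n₁ᵢ = aᵢ+bᵢ (exposed), n₀ᵢ = cᵢ+dᵢ (unexposed), nᵢ = n₁ᵢ+n₀ᵢ.
Stratum 1 (Urban): n₁ = 299, n₀ = 345, n = 644; a·n₀/n = 106·345/644 = 56.7857; c·n₁/n = 80·299/644 = 37.1429
Stratum 2 (Rural): n₁ = 374, n₀ = 126, n = 500; a·n₀/n = 240·126/500 = 60.4800; c·n₁/n = 53·374/500 = 39.6440
RR_MH = (56.7857 + 60.4800) / (37.1429 + 39.6440) = 117.2657 / 76.7869 = 1.52716

1.527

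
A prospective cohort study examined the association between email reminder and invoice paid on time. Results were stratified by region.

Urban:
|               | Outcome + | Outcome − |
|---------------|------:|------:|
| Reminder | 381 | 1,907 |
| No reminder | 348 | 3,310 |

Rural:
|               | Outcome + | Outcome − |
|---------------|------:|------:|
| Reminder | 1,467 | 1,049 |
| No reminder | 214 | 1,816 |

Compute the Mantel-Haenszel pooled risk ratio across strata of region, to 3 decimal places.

3.525

RR_MH = Σ(aᵢ·n₀ᵢ/nᵢ) / Σ(cᵢ·n₁ᵢ/nᵢ), with n₁ᵢ = aᵢ+bᵢ (exposed), n₀ᵢ = cᵢ+dᵢ (unexposed), nᵢ = n₁ᵢ+n₀ᵢ.
Stratum 1 (Urban): n₁ = 2288, n₀ = 3658, n = 5946; a·n₀/n = 381·3658/5946 = 234.3925; c·n₁/n = 348·2288/5946 = 133.9092
Stratum 2 (Rural): n₁ = 2516, n₀ = 2030, n = 4546; a·n₀/n = 1467·2030/4546 = 655.0836; c·n₁/n = 214·2516/4546 = 118.4391
RR_MH = (234.3925 + 655.0836) / (133.9092 + 118.4391) = 889.4761 / 252.3482 = 3.52480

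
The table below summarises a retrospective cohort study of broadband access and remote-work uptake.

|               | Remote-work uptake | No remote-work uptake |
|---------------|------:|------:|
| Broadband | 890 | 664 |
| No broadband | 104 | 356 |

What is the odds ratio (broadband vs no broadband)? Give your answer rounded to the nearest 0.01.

Cells: a = 890, b = 664, c = 104, d = 356.
OR = (a·d)/(b·c) = (890 × 356) / (664 × 104) = 316840 / 69056 = 4.58816
The odds of remote-work uptake are about 4.59 times as high in the broadband group.

4.59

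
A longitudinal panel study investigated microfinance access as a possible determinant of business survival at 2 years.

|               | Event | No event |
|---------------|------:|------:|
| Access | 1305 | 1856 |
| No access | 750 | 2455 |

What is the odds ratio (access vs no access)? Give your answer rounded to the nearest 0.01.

Cells: a = 1305, b = 1856, c = 750, d = 2455.
OR = (a·d)/(b·c) = (1305 × 2455) / (1856 × 750) = 3203775 / 1392000 = 2.30156
The odds of business survival at 2 years are about 2.30 times as high in the access group.

2.30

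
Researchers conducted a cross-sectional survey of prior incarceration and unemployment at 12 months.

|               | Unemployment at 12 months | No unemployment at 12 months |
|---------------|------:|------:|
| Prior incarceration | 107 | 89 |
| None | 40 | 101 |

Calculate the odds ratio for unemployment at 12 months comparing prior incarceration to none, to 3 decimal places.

Cells: a = 107, b = 89, c = 40, d = 101.
OR = (a·d)/(b·c) = (107 × 101) / (89 × 40) = 10807 / 3560 = 3.03567
The odds of unemployment at 12 months are about 3.04 times as high in the prior incarceration group.

3.036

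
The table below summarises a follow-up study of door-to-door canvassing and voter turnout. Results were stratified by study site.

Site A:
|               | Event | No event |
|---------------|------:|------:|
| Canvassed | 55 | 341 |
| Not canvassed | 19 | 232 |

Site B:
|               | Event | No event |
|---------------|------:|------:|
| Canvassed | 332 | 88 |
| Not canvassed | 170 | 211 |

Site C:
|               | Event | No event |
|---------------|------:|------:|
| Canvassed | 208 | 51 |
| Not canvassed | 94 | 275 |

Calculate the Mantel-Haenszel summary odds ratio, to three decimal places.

5.458

OR_MH = Σ(aᵢdᵢ/nᵢ) / Σ(bᵢcᵢ/nᵢ), where nᵢ is the stratum total.
Stratum 1 (Site A): n = 647; a·d/n = 55·232/647 = 19.7218; b·c/n = 341·19/647 = 10.0139
Stratum 2 (Site B): n = 801; a·d/n = 332·211/801 = 87.4557; b·c/n = 88·170/801 = 18.6767
Stratum 3 (Site C): n = 628; a·d/n = 208·275/628 = 91.0828; b·c/n = 51·94/628 = 7.6338
OR_MH = (19.7218 + 87.4557 + 91.0828) / (10.0139 + 18.6767 + 7.6338) = 198.2603 / 36.3243 = 5.45806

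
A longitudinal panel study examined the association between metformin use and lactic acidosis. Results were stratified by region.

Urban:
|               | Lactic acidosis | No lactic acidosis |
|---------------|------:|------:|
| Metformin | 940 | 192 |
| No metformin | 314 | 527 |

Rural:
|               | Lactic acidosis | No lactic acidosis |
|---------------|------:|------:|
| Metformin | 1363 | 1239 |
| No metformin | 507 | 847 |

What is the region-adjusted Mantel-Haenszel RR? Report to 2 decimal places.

1.69

RR_MH = Σ(aᵢ·n₀ᵢ/nᵢ) / Σ(cᵢ·n₁ᵢ/nᵢ), with n₁ᵢ = aᵢ+bᵢ (exposed), n₀ᵢ = cᵢ+dᵢ (unexposed), nᵢ = n₁ᵢ+n₀ᵢ.
Stratum 1 (Urban): n₁ = 1132, n₀ = 841, n = 1973; a·n₀/n = 940·841/1973 = 400.6792; c·n₁/n = 314·1132/1973 = 180.1561
Stratum 2 (Rural): n₁ = 2602, n₀ = 1354, n = 3956; a·n₀/n = 1363·1354/3956 = 466.5071; c·n₁/n = 507·2602/3956 = 333.4717
RR_MH = (400.6792 + 466.5071) / (180.1561 + 333.4717) = 867.1862 / 513.6278 = 1.68836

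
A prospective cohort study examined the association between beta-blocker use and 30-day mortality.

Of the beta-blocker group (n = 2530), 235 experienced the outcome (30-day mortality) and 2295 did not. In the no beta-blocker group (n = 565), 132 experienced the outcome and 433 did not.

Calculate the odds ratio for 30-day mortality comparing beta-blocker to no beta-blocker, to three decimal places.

From the description: a = 235, b = 2295, c = 132, d = 433.
OR = (a·d)/(b·c) = (235 × 433) / (2295 × 132) = 101755 / 302940 = 0.33589
Exposure is associated with lower odds of 30-day mortality (OR = 0.34 < 1).

0.336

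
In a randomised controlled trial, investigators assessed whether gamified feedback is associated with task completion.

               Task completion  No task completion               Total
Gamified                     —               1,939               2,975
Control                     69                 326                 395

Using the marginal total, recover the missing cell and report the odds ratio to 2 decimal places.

2.52

The missing cell is in the exposed row: 2975 − 1939 = 1036.
So a = 1036, b = 1939, c = 69, d = 326.
OR = (a·d)/(b·c) = (1036 × 326) / (1939 × 69) = 337736 / 133791 = 2.52436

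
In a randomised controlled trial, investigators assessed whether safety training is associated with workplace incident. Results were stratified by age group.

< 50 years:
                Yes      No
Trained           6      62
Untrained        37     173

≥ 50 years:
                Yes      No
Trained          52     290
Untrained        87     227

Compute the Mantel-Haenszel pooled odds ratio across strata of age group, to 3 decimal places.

OR_MH = Σ(aᵢdᵢ/nᵢ) / Σ(bᵢcᵢ/nᵢ), where nᵢ is the stratum total.
Stratum 1 (< 50 years): n = 278; a·d/n = 6·173/278 = 3.7338; b·c/n = 62·37/278 = 8.2518
Stratum 2 (≥ 50 years): n = 656; a·d/n = 52·227/656 = 17.9939; b·c/n = 290·87/656 = 38.4604
OR_MH = (3.7338 + 17.9939) / (8.2518 + 38.4604) = 21.7277 / 46.7122 = 0.46514

0.465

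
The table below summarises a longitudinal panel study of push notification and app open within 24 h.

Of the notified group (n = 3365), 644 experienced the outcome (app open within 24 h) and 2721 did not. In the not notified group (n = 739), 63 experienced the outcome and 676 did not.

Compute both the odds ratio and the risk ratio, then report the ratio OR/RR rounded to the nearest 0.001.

1.131

From the description: a = 644, b = 2721, c = 63, d = 676.
OR = (644·676)/(2721·63) = 435344/171423 = 2.53959
Risk in exposed = 644/3365 = 0.19138; risk in unexposed = 63/739 = 0.08525; RR = 2.24494
OR/RR = 2.53959 / 2.24494 = 1.13125
The outcome is not rare, so the OR lies further from 1 than the RR.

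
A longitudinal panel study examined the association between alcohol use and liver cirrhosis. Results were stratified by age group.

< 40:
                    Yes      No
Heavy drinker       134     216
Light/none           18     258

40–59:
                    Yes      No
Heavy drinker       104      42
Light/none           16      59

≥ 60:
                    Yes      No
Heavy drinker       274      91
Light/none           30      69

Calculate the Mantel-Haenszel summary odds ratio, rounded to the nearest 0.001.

OR_MH = Σ(aᵢdᵢ/nᵢ) / Σ(bᵢcᵢ/nᵢ), where nᵢ is the stratum total.
Stratum 1 (< 40): n = 626; a·d/n = 134·258/626 = 55.2268; b·c/n = 216·18/626 = 6.2109
Stratum 2 (40–59): n = 221; a·d/n = 104·59/221 = 27.7647; b·c/n = 42·16/221 = 3.0407
Stratum 3 (≥ 60): n = 464; a·d/n = 274·69/464 = 40.7457; b·c/n = 91·30/464 = 5.8836
OR_MH = (55.2268 + 27.7647 + 40.7457) / (6.2109 + 3.0407 + 5.8836) = 123.7372 / 15.1352 = 8.17546

8.175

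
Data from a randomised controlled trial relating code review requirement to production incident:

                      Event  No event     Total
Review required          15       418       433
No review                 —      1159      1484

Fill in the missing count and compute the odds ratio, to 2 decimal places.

0.13

The missing cell is in the unexposed row: 1484 − 1159 = 325.
So a = 15, b = 418, c = 325, d = 1159.
OR = (a·d)/(b·c) = (15 × 1159) / (418 × 325) = 17385 / 135850 = 0.12797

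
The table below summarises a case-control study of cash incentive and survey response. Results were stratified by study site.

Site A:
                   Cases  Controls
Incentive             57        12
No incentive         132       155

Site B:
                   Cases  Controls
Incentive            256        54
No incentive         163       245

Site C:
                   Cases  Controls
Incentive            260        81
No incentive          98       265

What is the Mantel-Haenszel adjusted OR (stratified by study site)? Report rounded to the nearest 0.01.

7.51

OR_MH = Σ(aᵢdᵢ/nᵢ) / Σ(bᵢcᵢ/nᵢ), where nᵢ is the stratum total.
Stratum 1 (Site A): n = 356; a·d/n = 57·155/356 = 24.8174; b·c/n = 12·132/356 = 4.4494
Stratum 2 (Site B): n = 718; a·d/n = 256·245/718 = 87.3538; b·c/n = 54·163/718 = 12.2591
Stratum 3 (Site C): n = 704; a·d/n = 260·265/704 = 97.8693; b·c/n = 81·98/704 = 11.2756
OR_MH = (24.8174 + 87.3538 + 97.8693) / (4.4494 + 12.2591 + 11.2756) = 210.0405 / 27.9841 = 7.50572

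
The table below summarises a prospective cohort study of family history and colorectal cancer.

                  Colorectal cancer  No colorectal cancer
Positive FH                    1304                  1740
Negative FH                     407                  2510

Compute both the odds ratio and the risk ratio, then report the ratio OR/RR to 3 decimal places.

Cells: a = 1304, b = 1740, c = 407, d = 2510.
OR = (1304·2510)/(1740·407) = 3273040/708180 = 4.62176
Risk in exposed = 1304/3044 = 0.42838; risk in unexposed = 407/2917 = 0.13953; RR = 3.07026
OR/RR = 4.62176 / 3.07026 = 1.50533
The outcome is not rare, so the OR lies further from 1 than the RR.

1.505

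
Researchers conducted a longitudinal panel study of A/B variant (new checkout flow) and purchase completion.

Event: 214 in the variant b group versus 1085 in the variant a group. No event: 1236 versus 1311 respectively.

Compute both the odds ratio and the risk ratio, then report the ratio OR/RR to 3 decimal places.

From the description: a = 214, b = 1236, c = 1085, d = 1311.
OR = (214·1311)/(1236·1085) = 280554/1341060 = 0.20920
Risk in exposed = 214/1450 = 0.14759; risk in unexposed = 1085/2396 = 0.45284; RR = 0.32591
OR/RR = 0.20920 / 0.32591 = 0.64190
The outcome is not rare, so the OR lies further from 1 than the RR.

0.642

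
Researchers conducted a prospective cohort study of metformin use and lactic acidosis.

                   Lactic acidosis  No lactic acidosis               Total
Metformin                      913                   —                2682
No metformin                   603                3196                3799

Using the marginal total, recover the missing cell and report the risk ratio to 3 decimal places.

The missing cell is in the exposed row: 2682 − 913 = 1769.
So a = 913, b = 1769, c = 603, d = 3196.
RR = [a/(a+b)] / [c/(c+d)] = (913/2682) / (603/3799) = 0.34042/0.15873 = 2.14469

2.145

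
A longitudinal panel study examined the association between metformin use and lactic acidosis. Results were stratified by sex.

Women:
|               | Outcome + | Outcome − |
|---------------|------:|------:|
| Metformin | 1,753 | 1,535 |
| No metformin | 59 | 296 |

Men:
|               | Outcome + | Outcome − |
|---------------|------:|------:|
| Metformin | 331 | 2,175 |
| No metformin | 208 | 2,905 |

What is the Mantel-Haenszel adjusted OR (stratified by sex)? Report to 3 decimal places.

2.976

OR_MH = Σ(aᵢdᵢ/nᵢ) / Σ(bᵢcᵢ/nᵢ), where nᵢ is the stratum total.
Stratum 1 (Women): n = 3643; a·d/n = 1753·296/3643 = 142.4343; b·c/n = 1535·59/3643 = 24.8600
Stratum 2 (Men): n = 5619; a·d/n = 331·2905/5619 = 171.1256; b·c/n = 2175·208/5619 = 80.5125
OR_MH = (142.4343 + 171.1256) / (24.8600 + 80.5125) = 313.5599 / 105.3726 = 2.97573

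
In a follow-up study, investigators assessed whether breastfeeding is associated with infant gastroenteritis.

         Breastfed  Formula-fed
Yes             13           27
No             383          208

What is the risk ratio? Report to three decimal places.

Reading the table with exposure as columns: a = 13 (Breastfed, case), b = 383 (Breastfed, non-case), c = 27 (Formula-fed, case), d = 208.
Risk in exposed = 13/396 = 0.03283; risk in unexposed = 27/235 = 0.11489.
RR = 0.03283 / 0.11489 = 0.28573
The risk is 71% lower among the exposed than among the unexposed.

0.286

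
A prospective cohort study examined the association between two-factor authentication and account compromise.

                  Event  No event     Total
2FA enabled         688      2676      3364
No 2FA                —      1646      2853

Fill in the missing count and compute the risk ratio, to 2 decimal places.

0.48

The missing cell is in the unexposed row: 2853 − 1646 = 1207.
So a = 688, b = 2676, c = 1207, d = 1646.
RR = [a/(a+b)] / [c/(c+d)] = (688/3364) / (1207/2853) = 0.20452/0.42306 = 0.48342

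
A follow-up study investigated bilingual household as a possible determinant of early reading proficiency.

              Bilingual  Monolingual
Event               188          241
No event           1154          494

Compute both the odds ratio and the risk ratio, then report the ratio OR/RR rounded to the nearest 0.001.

Reading the table with exposure as columns: a = 188 (Bilingual, case), b = 1154 (Bilingual, non-case), c = 241 (Monolingual, case), d = 494.
OR = (188·494)/(1154·241) = 92872/278114 = 0.33394
Risk in exposed = 188/1342 = 0.14009; risk in unexposed = 241/735 = 0.32789; RR = 0.42724
OR/RR = 0.33394 / 0.42724 = 0.78160
The outcome is not rare, so the OR lies further from 1 than the RR.

0.782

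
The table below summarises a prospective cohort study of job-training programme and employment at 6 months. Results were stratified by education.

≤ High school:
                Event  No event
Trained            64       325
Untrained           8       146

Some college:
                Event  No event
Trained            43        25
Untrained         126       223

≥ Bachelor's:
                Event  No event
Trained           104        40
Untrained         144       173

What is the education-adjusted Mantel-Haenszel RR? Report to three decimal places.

RR_MH = Σ(aᵢ·n₀ᵢ/nᵢ) / Σ(cᵢ·n₁ᵢ/nᵢ), with n₁ᵢ = aᵢ+bᵢ (exposed), n₀ᵢ = cᵢ+dᵢ (unexposed), nᵢ = n₁ᵢ+n₀ᵢ.
Stratum 1 (≤ High school): n₁ = 389, n₀ = 154, n = 543; a·n₀/n = 64·154/543 = 18.1510; c·n₁/n = 8·389/543 = 5.7311
Stratum 2 (Some college): n₁ = 68, n₀ = 349, n = 417; a·n₀/n = 43·349/417 = 35.9880; c·n₁/n = 126·68/417 = 20.5468
Stratum 3 (≥ Bachelor's): n₁ = 144, n₀ = 317, n = 461; a·n₀/n = 104·317/461 = 71.5141; c·n₁/n = 144·144/461 = 44.9805
RR_MH = (18.1510 + 35.9880 + 71.5141) / (5.7311 + 20.5468 + 44.9805) = 125.6531 / 71.2584 = 1.76335

1.763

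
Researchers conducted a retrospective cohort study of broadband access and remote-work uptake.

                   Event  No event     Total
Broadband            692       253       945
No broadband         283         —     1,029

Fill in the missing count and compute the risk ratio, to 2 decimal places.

2.66

The missing cell is in the unexposed row: 1029 − 283 = 746.
So a = 692, b = 253, c = 283, d = 746.
RR = [a/(a+b)] / [c/(c+d)] = (692/945) / (283/1029) = 0.73228/0.27502 = 2.66258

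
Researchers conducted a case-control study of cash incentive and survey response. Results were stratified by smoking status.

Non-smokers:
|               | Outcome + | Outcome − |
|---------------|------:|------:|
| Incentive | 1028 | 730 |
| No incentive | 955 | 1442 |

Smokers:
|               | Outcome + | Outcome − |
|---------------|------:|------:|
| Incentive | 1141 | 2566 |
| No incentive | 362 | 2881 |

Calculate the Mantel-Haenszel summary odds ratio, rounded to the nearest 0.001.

2.753

OR_MH = Σ(aᵢdᵢ/nᵢ) / Σ(bᵢcᵢ/nᵢ), where nᵢ is the stratum total.
Stratum 1 (Non-smokers): n = 4155; a·d/n = 1028·1442/4155 = 356.7692; b·c/n = 730·955/4155 = 167.7858
Stratum 2 (Smokers): n = 6950; a·d/n = 1141·2881/6950 = 472.9814; b·c/n = 2566·362/6950 = 133.6535
OR_MH = (356.7692 + 472.9814) / (167.7858 + 133.6535) = 829.7506 / 301.4393 = 2.75263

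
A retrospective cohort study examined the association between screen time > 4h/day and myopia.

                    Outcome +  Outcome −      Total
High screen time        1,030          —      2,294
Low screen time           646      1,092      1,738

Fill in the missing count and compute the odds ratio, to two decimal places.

1.38

The missing cell is in the exposed row: 2294 − 1030 = 1264.
So a = 1030, b = 1264, c = 646, d = 1092.
OR = (a·d)/(b·c) = (1030 × 1092) / (1264 × 646) = 1124760 / 816544 = 1.37746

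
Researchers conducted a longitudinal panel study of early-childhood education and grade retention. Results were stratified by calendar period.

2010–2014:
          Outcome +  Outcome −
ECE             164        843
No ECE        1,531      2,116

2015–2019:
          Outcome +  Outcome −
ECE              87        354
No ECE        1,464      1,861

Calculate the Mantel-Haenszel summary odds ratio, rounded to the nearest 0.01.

OR_MH = Σ(aᵢdᵢ/nᵢ) / Σ(bᵢcᵢ/nᵢ), where nᵢ is the stratum total.
Stratum 1 (2010–2014): n = 4654; a·d/n = 164·2116/4654 = 74.5647; b·c/n = 843·1531/4654 = 277.3169
Stratum 2 (2015–2019): n = 3766; a·d/n = 87·1861/3766 = 42.9918; b·c/n = 354·1464/3766 = 137.6144
OR_MH = (74.5647 + 42.9918) / (277.3169 + 137.6144) = 117.5564 / 414.9314 = 0.28332

0.28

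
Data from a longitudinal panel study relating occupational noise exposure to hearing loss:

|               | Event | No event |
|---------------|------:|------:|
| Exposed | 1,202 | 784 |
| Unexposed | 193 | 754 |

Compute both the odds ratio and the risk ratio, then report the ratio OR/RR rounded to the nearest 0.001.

Cells: a = 1202, b = 784, c = 193, d = 754.
OR = (1202·754)/(784·193) = 906308/151312 = 5.98966
Risk in exposed = 1202/1986 = 0.60524; risk in unexposed = 193/947 = 0.20380; RR = 2.96974
OR/RR = 5.98966 / 2.96974 = 2.01690
The outcome is not rare, so the OR lies further from 1 than the RR.

2.017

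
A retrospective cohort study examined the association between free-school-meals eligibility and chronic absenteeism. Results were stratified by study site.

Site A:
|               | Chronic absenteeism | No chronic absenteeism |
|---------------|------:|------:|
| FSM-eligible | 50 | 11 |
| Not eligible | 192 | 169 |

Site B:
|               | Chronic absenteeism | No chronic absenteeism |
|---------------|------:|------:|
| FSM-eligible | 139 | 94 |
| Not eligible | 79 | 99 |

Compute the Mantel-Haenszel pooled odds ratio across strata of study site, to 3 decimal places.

OR_MH = Σ(aᵢdᵢ/nᵢ) / Σ(bᵢcᵢ/nᵢ), where nᵢ is the stratum total.
Stratum 1 (Site A): n = 422; a·d/n = 50·169/422 = 20.0237; b·c/n = 11·192/422 = 5.0047
Stratum 2 (Site B): n = 411; a·d/n = 139·99/411 = 33.4818; b·c/n = 94·79/411 = 18.0681
OR_MH = (20.0237 + 33.4818) / (5.0047 + 18.0681) = 53.5054 / 23.0729 = 2.31898

2.319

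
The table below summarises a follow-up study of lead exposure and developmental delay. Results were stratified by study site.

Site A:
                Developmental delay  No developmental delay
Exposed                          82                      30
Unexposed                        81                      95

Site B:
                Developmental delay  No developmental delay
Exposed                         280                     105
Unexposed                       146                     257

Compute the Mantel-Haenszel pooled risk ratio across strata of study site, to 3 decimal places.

RR_MH = Σ(aᵢ·n₀ᵢ/nᵢ) / Σ(cᵢ·n₁ᵢ/nᵢ), with n₁ᵢ = aᵢ+bᵢ (exposed), n₀ᵢ = cᵢ+dᵢ (unexposed), nᵢ = n₁ᵢ+n₀ᵢ.
Stratum 1 (Site A): n₁ = 112, n₀ = 176, n = 288; a·n₀/n = 82·176/288 = 50.1111; c·n₁/n = 81·112/288 = 31.5000
Stratum 2 (Site B): n₁ = 385, n₀ = 403, n = 788; a·n₀/n = 280·403/788 = 143.1980; c·n₁/n = 146·385/788 = 71.3325
RR_MH = (50.1111 + 143.1980) / (31.5000 + 71.3325) = 193.3091 / 102.8325 = 1.87984

1.880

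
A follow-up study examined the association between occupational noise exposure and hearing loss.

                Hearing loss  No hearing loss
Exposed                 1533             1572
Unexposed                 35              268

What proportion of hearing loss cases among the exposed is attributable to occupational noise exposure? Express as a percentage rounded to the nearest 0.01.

Cells: a = 1533, b = 1572, c = 35, d = 268.
Risk in exposed = 1533/3105 = 0.49372; risk in unexposed = 35/303 = 0.11551.
RR = 0.49372/0.11551 = 4.27420
AR% = (RR − 1)/RR × 100 = (4.27420 − 1)/4.27420 × 100 = 76.6038%

76.60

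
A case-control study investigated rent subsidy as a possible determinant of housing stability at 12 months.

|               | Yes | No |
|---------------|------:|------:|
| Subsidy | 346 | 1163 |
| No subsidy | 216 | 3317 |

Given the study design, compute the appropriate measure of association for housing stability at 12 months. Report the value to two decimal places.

Cells: a = 346, b = 1163, c = 216, d = 3317.
This is a case-control study: participants were sampled on outcome status, so risks in the source population cannot be estimated directly — relative risk is not valid here. The odds ratio is the appropriate measure.
OR = (a·d)/(b·c) = (346 × 3317) / (1163 × 216) = 1147682 / 251208 = 4.56865

4.57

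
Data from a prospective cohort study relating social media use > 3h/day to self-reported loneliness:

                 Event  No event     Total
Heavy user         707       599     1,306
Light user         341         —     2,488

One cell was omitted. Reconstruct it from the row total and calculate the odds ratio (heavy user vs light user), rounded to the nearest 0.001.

7.431

The missing cell is in the unexposed row: 2488 − 341 = 2147.
So a = 707, b = 599, c = 341, d = 2147.
OR = (a·d)/(b·c) = (707 × 2147) / (599 × 341) = 1517929 / 204259 = 7.43139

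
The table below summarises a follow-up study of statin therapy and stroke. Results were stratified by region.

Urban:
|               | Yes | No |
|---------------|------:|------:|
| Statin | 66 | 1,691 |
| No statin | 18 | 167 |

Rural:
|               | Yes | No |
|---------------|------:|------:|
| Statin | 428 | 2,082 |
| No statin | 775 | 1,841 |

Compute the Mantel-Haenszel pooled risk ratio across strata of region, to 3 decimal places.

0.568

RR_MH = Σ(aᵢ·n₀ᵢ/nᵢ) / Σ(cᵢ·n₁ᵢ/nᵢ), with n₁ᵢ = aᵢ+bᵢ (exposed), n₀ᵢ = cᵢ+dᵢ (unexposed), nᵢ = n₁ᵢ+n₀ᵢ.
Stratum 1 (Urban): n₁ = 1757, n₀ = 185, n = 1942; a·n₀/n = 66·185/1942 = 6.2873; c·n₁/n = 18·1757/1942 = 16.2853
Stratum 2 (Rural): n₁ = 2510, n₀ = 2616, n = 5126; a·n₀/n = 428·2616/5126 = 218.4253; c·n₁/n = 775·2510/5126 = 379.4869
RR_MH = (6.2873 + 218.4253) / (16.2853 + 379.4869) = 224.7126 / 395.7722 = 0.56778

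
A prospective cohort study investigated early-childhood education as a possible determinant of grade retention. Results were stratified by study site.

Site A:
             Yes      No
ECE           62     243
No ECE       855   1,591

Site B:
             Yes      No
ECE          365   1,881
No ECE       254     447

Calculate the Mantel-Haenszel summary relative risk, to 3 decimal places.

RR_MH = Σ(aᵢ·n₀ᵢ/nᵢ) / Σ(cᵢ·n₁ᵢ/nᵢ), with n₁ᵢ = aᵢ+bᵢ (exposed), n₀ᵢ = cᵢ+dᵢ (unexposed), nᵢ = n₁ᵢ+n₀ᵢ.
Stratum 1 (Site A): n₁ = 305, n₀ = 2446, n = 2751; a·n₀/n = 62·2446/2751 = 55.1261; c·n₁/n = 855·305/2751 = 94.7928
Stratum 2 (Site B): n₁ = 2246, n₀ = 701, n = 2947; a·n₀/n = 365·701/2947 = 86.8222; c·n₁/n = 254·2246/2947 = 193.5813
RR_MH = (55.1261 + 86.8222) / (94.7928 + 193.5813) = 141.9483 / 288.3741 = 0.49224

0.492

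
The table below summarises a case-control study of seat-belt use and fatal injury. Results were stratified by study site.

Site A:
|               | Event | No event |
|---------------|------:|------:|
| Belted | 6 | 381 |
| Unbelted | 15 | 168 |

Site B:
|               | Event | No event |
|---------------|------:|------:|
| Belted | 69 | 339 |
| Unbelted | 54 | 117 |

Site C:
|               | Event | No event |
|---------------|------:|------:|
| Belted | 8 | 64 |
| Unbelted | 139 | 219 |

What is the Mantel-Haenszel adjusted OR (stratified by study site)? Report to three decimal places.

OR_MH = Σ(aᵢdᵢ/nᵢ) / Σ(bᵢcᵢ/nᵢ), where nᵢ is the stratum total.
Stratum 1 (Site A): n = 570; a·d/n = 6·168/570 = 1.7684; b·c/n = 381·15/570 = 10.0263
Stratum 2 (Site B): n = 579; a·d/n = 69·117/579 = 13.9430; b·c/n = 339·54/579 = 31.6166
Stratum 3 (Site C): n = 430; a·d/n = 8·219/430 = 4.0744; b·c/n = 64·139/430 = 20.6884
OR_MH = (1.7684 + 13.9430 + 4.0744) / (10.0263 + 31.6166 + 20.6884) = 19.7858 / 62.3313 = 0.31743

0.317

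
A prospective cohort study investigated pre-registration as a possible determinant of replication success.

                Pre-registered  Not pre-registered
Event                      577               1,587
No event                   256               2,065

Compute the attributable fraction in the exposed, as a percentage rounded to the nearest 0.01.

37.26

Reading the table with exposure as columns: a = 577 (Pre-registered, case), b = 256 (Pre-registered, non-case), c = 1587 (Not pre-registered, case), d = 2065.
Risk in exposed = 577/833 = 0.69268; risk in unexposed = 1587/3652 = 0.43456.
RR = 0.69268/0.43456 = 1.59399
AR% = (RR − 1)/RR × 100 = (1.59399 − 1)/1.59399 × 100 = 37.2642%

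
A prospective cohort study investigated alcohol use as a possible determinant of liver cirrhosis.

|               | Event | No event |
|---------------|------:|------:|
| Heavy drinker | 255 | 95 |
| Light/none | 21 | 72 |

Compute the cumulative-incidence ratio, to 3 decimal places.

3.227

Cells: a = 255, b = 95, c = 21, d = 72.
Risk in exposed = 255/350 = 0.72857; risk in unexposed = 21/93 = 0.22581.
RR = 0.72857 / 0.22581 = 3.22653
The risk among the exposed is 3.23 times that among the unexposed.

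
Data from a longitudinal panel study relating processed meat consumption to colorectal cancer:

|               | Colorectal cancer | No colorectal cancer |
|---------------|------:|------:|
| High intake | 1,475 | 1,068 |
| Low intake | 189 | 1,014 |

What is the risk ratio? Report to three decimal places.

3.692

Cells: a = 1475, b = 1068, c = 189, d = 1014.
Risk in exposed = 1475/2543 = 0.58002; risk in unexposed = 189/1203 = 0.15711.
RR = 0.58002 / 0.15711 = 3.69190
The risk among the exposed is 3.69 times that among the unexposed.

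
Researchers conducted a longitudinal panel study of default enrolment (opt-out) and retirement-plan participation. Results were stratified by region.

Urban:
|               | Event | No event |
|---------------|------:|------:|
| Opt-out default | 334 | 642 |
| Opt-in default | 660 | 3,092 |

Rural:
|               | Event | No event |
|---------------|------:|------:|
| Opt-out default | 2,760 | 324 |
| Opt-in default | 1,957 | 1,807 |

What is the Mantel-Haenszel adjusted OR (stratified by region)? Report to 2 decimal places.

OR_MH = Σ(aᵢdᵢ/nᵢ) / Σ(bᵢcᵢ/nᵢ), where nᵢ is the stratum total.
Stratum 1 (Urban): n = 4728; a·d/n = 334·3092/4728 = 218.4281; b·c/n = 642·660/4728 = 89.6193
Stratum 2 (Rural): n = 6848; a·d/n = 2760·1807/6848 = 728.2886; b·c/n = 324·1957/6848 = 92.5917
OR_MH = (218.4281 + 728.2886) / (89.6193 + 92.5917) = 946.7166 / 182.2110 = 5.19572

5.20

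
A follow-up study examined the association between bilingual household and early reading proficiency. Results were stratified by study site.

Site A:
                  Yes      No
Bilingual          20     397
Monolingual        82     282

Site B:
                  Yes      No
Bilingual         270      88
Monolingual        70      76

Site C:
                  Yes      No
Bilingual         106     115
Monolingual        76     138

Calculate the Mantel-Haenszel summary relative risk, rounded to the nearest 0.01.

RR_MH = Σ(aᵢ·n₀ᵢ/nᵢ) / Σ(cᵢ·n₁ᵢ/nᵢ), with n₁ᵢ = aᵢ+bᵢ (exposed), n₀ᵢ = cᵢ+dᵢ (unexposed), nᵢ = n₁ᵢ+n₀ᵢ.
Stratum 1 (Site A): n₁ = 417, n₀ = 364, n = 781; a·n₀/n = 20·364/781 = 9.3214; c·n₁/n = 82·417/781 = 43.7823
Stratum 2 (Site B): n₁ = 358, n₀ = 146, n = 504; a·n₀/n = 270·146/504 = 78.2143; c·n₁/n = 70·358/504 = 49.7222
Stratum 3 (Site C): n₁ = 221, n₀ = 214, n = 435; a·n₀/n = 106·214/435 = 52.1471; c·n₁/n = 76·221/435 = 38.6115
RR_MH = (9.3214 + 78.2143 + 52.1471) / (43.7823 + 49.7222 + 38.6115) = 139.6828 / 132.1160 = 1.05727

1.06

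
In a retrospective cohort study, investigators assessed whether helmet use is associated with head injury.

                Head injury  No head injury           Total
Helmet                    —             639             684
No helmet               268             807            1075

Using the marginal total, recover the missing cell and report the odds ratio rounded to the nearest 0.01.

0.21

The missing cell is in the exposed row: 684 − 639 = 45.
So a = 45, b = 639, c = 268, d = 807.
OR = (a·d)/(b·c) = (45 × 807) / (639 × 268) = 36315 / 171252 = 0.21206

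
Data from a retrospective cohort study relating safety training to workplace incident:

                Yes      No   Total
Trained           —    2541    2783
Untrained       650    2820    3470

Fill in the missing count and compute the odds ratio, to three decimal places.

The missing cell is in the exposed row: 2783 − 2541 = 242.
So a = 242, b = 2541, c = 650, d = 2820.
OR = (a·d)/(b·c) = (242 × 2820) / (2541 × 650) = 682440 / 1651650 = 0.41319

0.413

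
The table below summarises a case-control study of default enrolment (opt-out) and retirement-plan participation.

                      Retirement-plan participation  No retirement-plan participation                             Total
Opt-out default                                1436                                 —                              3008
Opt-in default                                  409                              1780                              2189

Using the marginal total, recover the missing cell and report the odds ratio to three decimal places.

3.976

The missing cell is in the exposed row: 3008 − 1436 = 1572.
So a = 1436, b = 1572, c = 409, d = 1780.
OR = (a·d)/(b·c) = (1436 × 1780) / (1572 × 409) = 2556080 / 642948 = 3.97556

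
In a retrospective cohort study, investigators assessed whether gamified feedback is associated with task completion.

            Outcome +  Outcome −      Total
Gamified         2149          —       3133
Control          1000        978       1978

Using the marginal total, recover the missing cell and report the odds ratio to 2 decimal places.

The missing cell is in the exposed row: 3133 − 2149 = 984.
So a = 2149, b = 984, c = 1000, d = 978.
OR = (a·d)/(b·c) = (2149 × 978) / (984 × 1000) = 2101722 / 984000 = 2.13590

2.14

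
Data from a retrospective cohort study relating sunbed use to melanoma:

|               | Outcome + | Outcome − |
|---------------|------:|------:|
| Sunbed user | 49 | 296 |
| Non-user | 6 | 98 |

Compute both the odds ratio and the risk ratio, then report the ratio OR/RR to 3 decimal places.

Cells: a = 49, b = 296, c = 6, d = 98.
OR = (49·98)/(296·6) = 4802/1776 = 2.70383
Risk in exposed = 49/345 = 0.14203; risk in unexposed = 6/104 = 0.05769; RR = 2.46184
OR/RR = 2.70383 / 2.46184 = 1.09830
The outcome is not rare, so the OR lies further from 1 than the RR.

1.098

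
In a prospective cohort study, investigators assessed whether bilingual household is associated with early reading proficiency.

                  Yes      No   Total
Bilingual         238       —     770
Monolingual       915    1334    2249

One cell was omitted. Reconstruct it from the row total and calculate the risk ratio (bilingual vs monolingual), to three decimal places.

The missing cell is in the exposed row: 770 − 238 = 532.
So a = 238, b = 532, c = 915, d = 1334.
RR = [a/(a+b)] / [c/(c+d)] = (238/770) / (915/2249) = 0.30909/0.40685 = 0.75972

0.760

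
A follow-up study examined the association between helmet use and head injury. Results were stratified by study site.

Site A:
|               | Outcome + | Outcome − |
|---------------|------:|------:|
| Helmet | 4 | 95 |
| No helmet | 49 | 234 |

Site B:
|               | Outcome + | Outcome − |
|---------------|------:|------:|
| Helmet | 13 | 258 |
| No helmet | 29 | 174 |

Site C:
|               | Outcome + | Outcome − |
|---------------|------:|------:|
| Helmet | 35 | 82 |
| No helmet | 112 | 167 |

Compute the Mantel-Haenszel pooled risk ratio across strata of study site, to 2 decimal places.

0.53

RR_MH = Σ(aᵢ·n₀ᵢ/nᵢ) / Σ(cᵢ·n₁ᵢ/nᵢ), with n₁ᵢ = aᵢ+bᵢ (exposed), n₀ᵢ = cᵢ+dᵢ (unexposed), nᵢ = n₁ᵢ+n₀ᵢ.
Stratum 1 (Site A): n₁ = 99, n₀ = 283, n = 382; a·n₀/n = 4·283/382 = 2.9634; c·n₁/n = 49·99/382 = 12.6990
Stratum 2 (Site B): n₁ = 271, n₀ = 203, n = 474; a·n₀/n = 13·203/474 = 5.5675; c·n₁/n = 29·271/474 = 16.5802
Stratum 3 (Site C): n₁ = 117, n₀ = 279, n = 396; a·n₀/n = 35·279/396 = 24.6591; c·n₁/n = 112·117/396 = 33.0909
RR_MH = (2.9634 + 5.5675 + 24.6591) / (12.6990 + 16.5802 + 33.0909) = 33.1900 / 62.3700 = 0.53215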